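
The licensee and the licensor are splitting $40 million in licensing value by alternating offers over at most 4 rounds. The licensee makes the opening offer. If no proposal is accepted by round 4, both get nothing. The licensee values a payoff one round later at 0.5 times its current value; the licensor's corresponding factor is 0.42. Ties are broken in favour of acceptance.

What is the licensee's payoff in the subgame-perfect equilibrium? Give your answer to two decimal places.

Solve by backward induction from round 4.
Round 4 (the licensor proposes): rejection yields 0 for the licensee; the licensor offers 0 and keeps 40.
Round 3 (the licensee proposes): the licensor can get 40 next round, worth 0.42 × 40 = 16.8 now. The licensee offers 16.8 and keeps 40 − 16.8 = 23.2.
Round 2 (the licensor proposes): the licensee can get 23.2 next round, worth 0.5 × 23.2 = 11.6 now; the licensor offers that and keeps 28.4.
Round 1 (the licensee proposes): the licensor can get 28.4 next round, worth 0.42 × 28.4 = 11.928 now. The licensee offers 11.928 and keeps 40 − 11.928 = 28.072.

28.07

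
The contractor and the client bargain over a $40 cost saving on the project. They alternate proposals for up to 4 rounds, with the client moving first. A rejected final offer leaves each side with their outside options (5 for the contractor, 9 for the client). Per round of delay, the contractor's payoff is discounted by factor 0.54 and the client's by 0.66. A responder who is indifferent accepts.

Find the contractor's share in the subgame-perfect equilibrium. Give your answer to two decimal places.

Round 4 (the contractor proposes): the client gets 9 if talks fail, so the contractor offers 9 and keeps 31.
Round 3 (the client proposes): the contractor can get 31 next round, worth 0.54 × 31 = 16.74 now, so the client offers 16.74, keeping 23.26.
Round 2 (the contractor proposes): the client can get 23.26 next round, worth 0.66 × 23.26 = 15.3516 now; the contractor offers that and keeps 24.6484.
Round 1 (the client proposes): the contractor can get 24.6484 next round, worth 0.54 × 24.6484 = 13.310136 now; the client offers that and keeps 26.689864.

13.31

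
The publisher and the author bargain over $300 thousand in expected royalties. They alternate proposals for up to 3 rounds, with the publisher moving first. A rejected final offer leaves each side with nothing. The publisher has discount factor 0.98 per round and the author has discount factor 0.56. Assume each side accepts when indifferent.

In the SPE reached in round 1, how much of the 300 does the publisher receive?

Round 3 (the publisher proposes): the author will accept anything ≥ 0, so the publisher offers 0 and keeps 300.
Round 2 (the author proposes): the publisher can get 300 next round, worth 0.98 × 300 = 294 now. The author offers 294 and keeps 300 − 294 = 6.
Round 1 (the publisher proposes): the author can get 6 next round, worth 0.56 × 6 = 3.36 now; the publisher offers that and keeps 296.64.

296.64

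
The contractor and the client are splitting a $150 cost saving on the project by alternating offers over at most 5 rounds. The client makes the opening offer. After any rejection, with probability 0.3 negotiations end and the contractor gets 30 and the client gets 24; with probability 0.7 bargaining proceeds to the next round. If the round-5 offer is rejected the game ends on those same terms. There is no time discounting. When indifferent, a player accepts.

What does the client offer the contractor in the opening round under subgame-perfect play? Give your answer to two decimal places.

Round 5 (the client proposes): the contractor gets 30 if talks fail, so the client offers 30 and keeps 120.
Round 4 (the contractor proposes): rejecting gives the client an expected 0.7 × 120 + 0.3 × 24 = 91.2; the contractor offers that and keeps 58.8.
Round 3 (the client proposes): rejecting gives the contractor an expected 0.7 × 58.8 + 0.3 × 30 = 50.16; the client offers that and keeps 99.84.
Round 2 (the contractor proposes): rejecting gives the client an expected 0.7 × 99.84 + 0.3 × 24 = 77.088, so the contractor offers 77.088, keeping 72.912.
Round 1 (the client proposes): rejecting gives the contractor an expected 0.7 × 72.912 + 0.3 × 30 = 60.0384. The client offers 60.0384 and keeps 150 − 60.0384 = 89.9616.

60.04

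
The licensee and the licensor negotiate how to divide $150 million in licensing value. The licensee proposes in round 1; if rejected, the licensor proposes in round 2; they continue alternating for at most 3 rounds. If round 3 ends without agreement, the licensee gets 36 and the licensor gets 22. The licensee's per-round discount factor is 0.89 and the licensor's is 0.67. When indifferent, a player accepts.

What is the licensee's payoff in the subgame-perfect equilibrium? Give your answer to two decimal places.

Round 3 (the licensee proposes): the licensor gets 22 if talks fail, so the licensee offers 22 and keeps 128.
Round 2 (the licensor proposes): the licensee can get 128 next round, worth 0.89 × 128 = 113.92 now; the licensor offers that and keeps 36.08.
Round 1 (the licensee proposes): the licensor can get 36.08 next round, worth 0.67 × 36.08 = 24.1736 now, so the licensee offers 24.1736, keeping 125.8264.

125.83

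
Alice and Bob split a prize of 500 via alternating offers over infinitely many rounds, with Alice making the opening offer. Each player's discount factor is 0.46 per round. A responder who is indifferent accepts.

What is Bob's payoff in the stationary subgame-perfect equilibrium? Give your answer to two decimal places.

In a stationary SPE each proposer offers the other exactly their discounted continuation value.
If Alice keeps x when proposing and Bob keeps y when proposing, then x = 500 − 0.46y and y = 500 − 0.46x.
Solving: x = 500(1 − 0.46) / (1 − 0.46·0.46) = 270 / 0.7884 ≈ 342.4658.
Bob gets 500 − 342.4658 ≈ 157.5342.

157.53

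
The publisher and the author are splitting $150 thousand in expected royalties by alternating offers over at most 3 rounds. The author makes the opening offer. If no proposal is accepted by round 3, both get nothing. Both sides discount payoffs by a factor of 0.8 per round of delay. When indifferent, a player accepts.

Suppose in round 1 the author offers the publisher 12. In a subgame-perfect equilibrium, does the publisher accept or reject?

Reject

Round 3 (the author proposes): rejection yields 0 for the publisher; the author offers 0 and keeps 150.
Round 2 (the publisher proposes): the author can get 150 next round, worth 0.8 × 150 = 120 now. The publisher offers 120 and keeps 150 − 120 = 30.
So by rejecting in round 1, the publisher gets 30 next round, worth 0.8 × 30 = 24 now.
Offer 12 < 24, so the publisher rejects.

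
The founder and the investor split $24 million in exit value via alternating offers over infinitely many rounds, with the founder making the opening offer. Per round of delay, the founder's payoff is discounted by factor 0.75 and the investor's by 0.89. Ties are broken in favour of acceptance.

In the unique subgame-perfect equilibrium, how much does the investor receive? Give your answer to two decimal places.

Let x be the founder's share when the founder proposes and y be the investor's share when the investor proposes.
The investor accepts iff offered ≥ 0.89·y, so x = 24 − 0.89y. Symmetrically y = 24 − 0.75x.
Substituting: x = 24 − 0.89(24 − 0.75x), giving x(1 − 0.75·0.89) = 24(1 − 0.89).
So x = 24 × 0.11 / 0.3325 ≈ 7.9398, and the investor receives 24 − x ≈ 16.0602.

16.06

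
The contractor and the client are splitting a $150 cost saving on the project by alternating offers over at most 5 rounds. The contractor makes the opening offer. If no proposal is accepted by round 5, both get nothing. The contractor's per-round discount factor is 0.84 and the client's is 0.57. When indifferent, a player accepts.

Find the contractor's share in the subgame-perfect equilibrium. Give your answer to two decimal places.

Work backward from the last round.
Round 5 (the contractor proposes): rejection yields 0 for the client; the contractor offers 0 and keeps 150.
Round 4 (the client proposes): the contractor can get 150 next round, worth 0.84 × 150 = 126 now. The client offers 126 and keeps 150 − 126 = 24.
Round 3 (the contractor proposes): the client can get 24 next round, worth 0.57 × 24 = 13.68 now, so the contractor offers 13.68, keeping 136.32.
Round 2 (the client proposes): the contractor can get 136.32 next round, worth 0.84 × 136.32 = 114.5088 now, so the client offers 114.5088, keeping 35.4912.
Round 1 (the contractor proposes): the client can get 35.4912 next round, worth 0.57 × 35.4912 = 20.229984 now, so the contractor offers 20.229984, keeping 129.770016.

129.77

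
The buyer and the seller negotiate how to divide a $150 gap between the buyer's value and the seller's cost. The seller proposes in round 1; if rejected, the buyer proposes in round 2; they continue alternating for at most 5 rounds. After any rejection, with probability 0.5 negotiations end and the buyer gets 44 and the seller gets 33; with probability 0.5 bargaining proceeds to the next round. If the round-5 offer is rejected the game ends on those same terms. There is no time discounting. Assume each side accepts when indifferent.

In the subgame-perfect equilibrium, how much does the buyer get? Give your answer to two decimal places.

Round 5 (the seller proposes): the buyer gets 44 if talks fail, so the seller offers 44 and keeps 106.
Round 4 (the buyer proposes): rejecting gives the seller an expected 0.5 × 106 + 0.5 × 33 = 69.5; the buyer offers that and keeps 80.5.
Round 3 (the seller proposes): rejecting gives the buyer an expected 0.5 × 80.5 + 0.5 × 44 = 62.25, so the seller offers 62.25, keeping 87.75.
Round 2 (the buyer proposes): rejecting gives the seller an expected 0.5 × 87.75 + 0.5 × 33 = 60.375; the buyer offers that and keeps 89.625.
Round 1 (the seller proposes): rejecting gives the buyer an expected 0.5 × 89.625 + 0.5 × 44 = 66.8125; the seller offers that and keeps 83.1875.

66.81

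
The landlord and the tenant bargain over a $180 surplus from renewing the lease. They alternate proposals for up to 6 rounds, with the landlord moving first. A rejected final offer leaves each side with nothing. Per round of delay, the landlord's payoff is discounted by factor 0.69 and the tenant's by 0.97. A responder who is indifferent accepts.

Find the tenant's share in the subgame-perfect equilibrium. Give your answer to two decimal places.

168.57

Round 6 (the tenant proposes): the landlord will accept anything ≥ 0, so the tenant offers 0 and keeps 180.
Round 5 (the landlord proposes): the tenant can get 180 next round, worth 0.97 × 180 = 174.6 now. The landlord offers 174.6 and keeps 180 − 174.6 = 5.4.
Round 4 (the tenant proposes): the landlord can get 5.4 next round, worth 0.69 × 5.4 = 3.726 now, so the tenant offers 3.726, keeping 176.274.
Round 3 (the landlord proposes): the tenant can get 176.274 next round, worth 0.97 × 176.274 = 170.98578 now; the landlord offers that and keeps 9.01422.
Round 2 (the tenant proposes): the landlord can get 9.01422 next round, worth 0.69 × 9.01422 = 6.2198118 now; the tenant offers that and keeps 173.7801882.
Round 1 (the landlord proposes): the tenant can get 173.7801882 next round, worth 0.97 × 173.7801882 = 168.566782554 now, so the landlord offers 168.566782554, keeping 11.433217446.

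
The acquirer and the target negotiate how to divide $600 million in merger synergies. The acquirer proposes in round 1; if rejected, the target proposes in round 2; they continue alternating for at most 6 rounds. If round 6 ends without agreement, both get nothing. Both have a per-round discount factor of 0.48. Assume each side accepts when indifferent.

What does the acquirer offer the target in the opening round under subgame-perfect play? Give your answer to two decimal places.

199.55

Round 6 (the target proposes): the acquirer will accept anything ≥ 0, so the target offers 0 and keeps 600.
Round 5 (the acquirer proposes): the target can get 600 next round, worth 0.48 × 600 = 288 now. The acquirer offers 288 and keeps 600 − 288 = 312.
Round 4 (the target proposes): the acquirer can get 312 next round, worth 0.48 × 312 = 149.76 now; the target offers that and keeps 450.24.
Round 3 (the acquirer proposes): the target can get 450.24 next round, worth 0.48 × 450.24 = 216.1152 now. The acquirer offers 216.1152 and keeps 600 − 216.1152 = 383.8848.
Round 2 (the target proposes): the acquirer can get 383.8848 next round, worth 0.48 × 383.8848 = 184.264704 now, so the target offers 184.264704, keeping 415.735296.
Round 1 (the acquirer proposes): the target can get 415.735296 next round, worth 0.48 × 415.735296 = 199.55294208 now. The acquirer offers 199.55294208 and keeps 600 − 199.55294208 = 400.44705792.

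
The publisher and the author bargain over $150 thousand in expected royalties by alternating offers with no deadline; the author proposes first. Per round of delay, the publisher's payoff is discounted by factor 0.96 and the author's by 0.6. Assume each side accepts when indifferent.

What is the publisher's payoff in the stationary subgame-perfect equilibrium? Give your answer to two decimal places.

In a stationary SPE each proposer offers the other exactly their discounted continuation value.
If the author keeps x when proposing and the publisher keeps y when proposing, then x = 150 − 0.96y and y = 150 − 0.6x.
Solving: x = 150(1 − 0.96) / (1 − 0.6·0.96) = 6 / 0.424 ≈ 14.1509.
The publisher gets 150 − 14.1509 ≈ 135.8491.

135.85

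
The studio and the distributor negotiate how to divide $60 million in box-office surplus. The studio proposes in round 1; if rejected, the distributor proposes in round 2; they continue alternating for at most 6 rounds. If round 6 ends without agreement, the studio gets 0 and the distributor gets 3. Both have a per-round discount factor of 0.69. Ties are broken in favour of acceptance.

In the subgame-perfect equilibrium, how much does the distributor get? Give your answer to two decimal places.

28.33

By backward induction:
Round 6 (the distributor proposes): the studio will accept anything ≥ 0, so the distributor offers 0 and keeps 60.
Round 5 (the studio proposes): the distributor can get 60 next round, worth 0.69 × 60 = 41.4 now, so the studio offers 41.4, keeping 18.6.
Round 4 (the distributor proposes): the studio can get 18.6 next round, worth 0.69 × 18.6 = 12.834 now; the distributor offers that and keeps 47.166.
Round 3 (the studio proposes): the distributor can get 47.166 next round, worth 0.69 × 47.166 = 32.54454 now. The studio offers 32.54454 and keeps 60 − 32.54454 = 27.45546.
Round 2 (the distributor proposes): the studio can get 27.45546 next round, worth 0.69 × 27.45546 = 18.9442674 now, so the distributor offers 18.9442674, keeping 41.0557326.
Round 1 (the studio proposes): the distributor can get 41.0557326 next round, worth 0.69 × 41.0557326 = 28.328455494 now; the studio offers that and keeps 31.671544506.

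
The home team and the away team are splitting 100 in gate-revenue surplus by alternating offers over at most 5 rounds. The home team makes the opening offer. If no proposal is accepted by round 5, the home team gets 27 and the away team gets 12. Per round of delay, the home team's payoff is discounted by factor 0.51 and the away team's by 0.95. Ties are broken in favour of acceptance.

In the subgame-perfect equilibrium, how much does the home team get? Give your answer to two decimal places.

Round 5 (the home team proposes): the away team gets 12 if talks fail, so the home team offers 12 and keeps 88.
Round 4 (the away team proposes): the home team can get 88 next round, worth 0.51 × 88 = 44.88 now, so the away team offers 44.88, keeping 55.12.
Round 3 (the home team proposes): the away team can get 55.12 next round, worth 0.95 × 55.12 = 52.364 now, so the home team offers 52.364, keeping 47.636.
Round 2 (the away team proposes): the home team can get 47.636 next round, worth 0.51 × 47.636 = 24.29436 now, so the away team offers 24.29436, keeping 75.70564.
Round 1 (the home team proposes): the away team can get 75.70564 next round, worth 0.95 × 75.70564 = 71.920358 now; the home team offers that and keeps 28.079642.

28.08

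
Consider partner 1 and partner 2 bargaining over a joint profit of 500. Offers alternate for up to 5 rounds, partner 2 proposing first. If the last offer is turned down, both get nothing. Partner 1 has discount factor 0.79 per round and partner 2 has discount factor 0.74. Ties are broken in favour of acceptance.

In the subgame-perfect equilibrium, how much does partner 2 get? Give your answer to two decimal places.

Round 5 (partner 2 proposes): rejection yields 0 for partner 1; partner 2 offers 0 and keeps 500.
Round 4 (partner 1 proposes): partner 2 can get 500 next round, worth 0.74 × 500 = 370 now. Partner 1 offers 370 and keeps 500 − 370 = 130.
Round 3 (partner 2 proposes): partner 1 can get 130 next round, worth 0.79 × 130 = 102.7 now. Partner 2 offers 102.7 and keeps 500 − 102.7 = 397.3.
Round 2 (partner 1 proposes): partner 2 can get 397.3 next round, worth 0.74 × 397.3 = 294.002 now. Partner 1 offers 294.002 and keeps 500 − 294.002 = 205.998.
Round 1 (partner 2 proposes): partner 1 can get 205.998 next round, worth 0.79 × 205.998 = 162.73842 now; partner 2 offers that and keeps 337.26158.

337.26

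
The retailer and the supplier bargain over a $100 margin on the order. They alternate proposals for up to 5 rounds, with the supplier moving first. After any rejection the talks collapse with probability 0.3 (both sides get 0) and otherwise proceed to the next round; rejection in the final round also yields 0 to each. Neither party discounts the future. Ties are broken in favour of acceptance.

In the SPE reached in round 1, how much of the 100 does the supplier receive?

Round 5 (the supplier proposes): rejection yields 0 for the retailer; the supplier offers 0 and keeps 100.
Round 4 (the retailer proposes): rejecting gives the supplier an expected 0.7 × 100 = 70; the retailer offers that and keeps 30.
Round 3 (the supplier proposes): rejecting gives the retailer an expected 0.7 × 30 = 21. The supplier offers 21 and keeps 100 − 21 = 79.
Round 2 (the retailer proposes): rejecting gives the supplier an expected 0.7 × 79 = 55.3; the retailer offers that and keeps 44.7.
Round 1 (the supplier proposes): rejecting gives the retailer an expected 0.7 × 44.7 = 31.29. The supplier offers 31.29 and keeps 100 − 31.29 = 68.71.

68.71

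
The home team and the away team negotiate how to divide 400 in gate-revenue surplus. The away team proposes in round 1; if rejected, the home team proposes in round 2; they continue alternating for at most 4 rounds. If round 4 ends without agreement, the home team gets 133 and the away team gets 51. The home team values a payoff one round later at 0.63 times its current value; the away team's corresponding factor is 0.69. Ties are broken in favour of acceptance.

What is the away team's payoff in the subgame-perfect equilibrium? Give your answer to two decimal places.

Round 4 (the home team proposes): the away team gets 51 if talks fail, so the home team offers 51 and keeps 349.
Round 3 (the away team proposes): the home team can get 349 next round, worth 0.63 × 349 = 219.87 now; the away team offers that and keeps 180.13.
Round 2 (the home team proposes): the away team can get 180.13 next round, worth 0.69 × 180.13 = 124.2897 now. The home team offers 124.2897 and keeps 400 − 124.2897 = 275.7103.
Round 1 (the away team proposes): the home team can get 275.7103 next round, worth 0.63 × 275.7103 = 173.697489 now. The away team offers 173.697489 and keeps 400 − 173.697489 = 226.302511.

226.30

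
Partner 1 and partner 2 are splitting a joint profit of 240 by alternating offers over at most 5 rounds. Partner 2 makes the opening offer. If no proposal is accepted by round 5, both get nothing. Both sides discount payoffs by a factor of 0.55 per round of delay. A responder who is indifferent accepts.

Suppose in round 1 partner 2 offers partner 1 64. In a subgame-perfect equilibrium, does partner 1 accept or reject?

Work out partner 1's continuation value if the offer is rejected.
Round 5 (partner 2 proposes): partner 1 will accept anything ≥ 0, so partner 2 offers 0 and keeps 240.
Round 4 (partner 1 proposes): partner 2 can get 240 next round, worth 0.55 × 240 = 132 now. Partner 1 offers 132 and keeps 240 − 132 = 108.
Round 3 (partner 2 proposes): partner 1 can get 108 next round, worth 0.55 × 108 = 59.4 now. Partner 2 offers 59.4 and keeps 240 − 59.4 = 180.6.
Round 2 (partner 1 proposes): partner 2 can get 180.6 next round, worth 0.55 × 180.6 = 99.33 now. Partner 1 offers 99.33 and keeps 240 − 99.33 = 140.67.
So by rejecting in round 1, partner 1 gets 140.67 next round, worth 0.55 × 140.67 = 77.3685 now.
Offer 64 < 77.3685, so partner 1 rejects.

Reject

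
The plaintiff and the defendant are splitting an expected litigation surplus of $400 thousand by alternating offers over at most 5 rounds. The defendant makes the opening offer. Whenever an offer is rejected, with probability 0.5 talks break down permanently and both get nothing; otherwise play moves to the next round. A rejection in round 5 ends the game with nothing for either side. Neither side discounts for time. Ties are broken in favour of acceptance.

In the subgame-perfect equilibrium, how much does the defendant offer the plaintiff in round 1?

125

Round 5 (the defendant proposes): rejection yields 0 for the plaintiff; the defendant offers 0 and keeps 400.
Round 4 (the plaintiff proposes): rejecting gives the defendant an expected 0.5 × 400 = 200. The plaintiff offers 200 and keeps 400 − 200 = 200.
Round 3 (the defendant proposes): rejecting gives the plaintiff an expected 0.5 × 200 = 100; the defendant offers that and keeps 300.
Round 2 (the plaintiff proposes): rejecting gives the defendant an expected 0.5 × 300 = 150, so the plaintiff offers 150, keeping 250.
Round 1 (the defendant proposes): rejecting gives the plaintiff an expected 0.5 × 250 = 125. The defendant offers 125 and keeps 400 − 125 = 275.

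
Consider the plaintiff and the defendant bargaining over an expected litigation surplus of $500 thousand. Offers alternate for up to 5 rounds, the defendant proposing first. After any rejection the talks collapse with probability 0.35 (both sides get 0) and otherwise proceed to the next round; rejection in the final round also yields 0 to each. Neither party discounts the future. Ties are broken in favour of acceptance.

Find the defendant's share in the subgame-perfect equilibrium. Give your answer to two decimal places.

Round 5 (the defendant proposes): rejection yields 0 for the plaintiff; the defendant offers 0 and keeps 500.
Round 4 (the plaintiff proposes): rejecting gives the defendant an expected 0.65 × 500 = 325, so the plaintiff offers 325, keeping 175.
Round 3 (the defendant proposes): rejecting gives the plaintiff an expected 0.65 × 175 = 113.75, so the defendant offers 113.75, keeping 386.25.
Round 2 (the plaintiff proposes): rejecting gives the defendant an expected 0.65 × 386.25 = 251.0625. The plaintiff offers 251.0625 and keeps 500 − 251.0625 = 248.9375.
Round 1 (the defendant proposes): rejecting gives the plaintiff an expected 0.65 × 248.9375 = 161.809375, so the defendant offers 161.809375, keeping 338.190625.

338.19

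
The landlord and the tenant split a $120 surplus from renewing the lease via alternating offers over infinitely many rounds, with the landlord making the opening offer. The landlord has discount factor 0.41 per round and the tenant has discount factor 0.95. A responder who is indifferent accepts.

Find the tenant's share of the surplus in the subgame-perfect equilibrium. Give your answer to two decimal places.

Let x be the landlord's share when the landlord proposes and y be the tenant's share when the tenant proposes.
The tenant accepts iff offered ≥ 0.95·y, so x = 120 − 0.95y. Symmetrically y = 120 − 0.41x.
Substituting: x = 120 − 0.95(120 − 0.41x), giving x(1 − 0.41·0.95) = 120(1 − 0.95).
So x = 120 × 0.05 / 0.6105 ≈ 9.8280, and the tenant receives 120 − x ≈ 110.1720.

110.17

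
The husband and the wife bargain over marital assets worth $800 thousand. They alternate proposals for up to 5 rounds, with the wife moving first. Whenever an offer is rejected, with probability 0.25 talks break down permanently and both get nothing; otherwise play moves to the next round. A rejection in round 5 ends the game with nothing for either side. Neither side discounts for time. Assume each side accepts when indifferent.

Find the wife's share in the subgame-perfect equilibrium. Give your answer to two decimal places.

565.63

By backward induction:
Round 5 (the wife proposes): rejection yields 0 for the husband; the wife offers 0 and keeps 800.
Round 4 (the husband proposes): rejecting gives the wife an expected 0.75 × 800 = 600. The husband offers 600 and keeps 800 − 600 = 200.
Round 3 (the wife proposes): rejecting gives the husband an expected 0.75 × 200 = 150, so the wife offers 150, keeping 650.
Round 2 (the husband proposes): rejecting gives the wife an expected 0.75 × 650 = 487.5; the husband offers that and keeps 312.5.
Round 1 (the wife proposes): rejecting gives the husband an expected 0.75 × 312.5 = 234.375; the wife offers that and keeps 565.625.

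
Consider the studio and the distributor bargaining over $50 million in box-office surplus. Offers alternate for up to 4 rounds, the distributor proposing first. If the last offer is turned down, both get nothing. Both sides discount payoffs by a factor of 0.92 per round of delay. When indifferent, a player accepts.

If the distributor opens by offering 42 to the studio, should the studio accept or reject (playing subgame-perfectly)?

Round 4 (the studio proposes): rejection yields 0 for the distributor; the studio offers 0 and keeps 50.
Round 3 (the distributor proposes): the studio can get 50 next round, worth 0.92 × 50 = 46 now, so the distributor offers 46, keeping 4.
Round 2 (the studio proposes): the distributor can get 4 next round, worth 0.92 × 4 = 3.68 now, so the studio offers 3.68, keeping 46.32.
So by rejecting in round 1, the studio gets 46.32 next round, worth 0.92 × 46.32 = 42.6144 now.
Offer 42 < 42.6144, so the studio rejects.

Reject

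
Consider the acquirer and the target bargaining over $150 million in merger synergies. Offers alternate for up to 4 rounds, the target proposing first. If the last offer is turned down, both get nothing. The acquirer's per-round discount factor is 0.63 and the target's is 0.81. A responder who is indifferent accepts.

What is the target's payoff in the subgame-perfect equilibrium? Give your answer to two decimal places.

Round 4 (the acquirer proposes): the target will accept anything ≥ 0, so the acquirer offers 0 and keeps 150.
Round 3 (the target proposes): the acquirer can get 150 next round, worth 0.63 × 150 = 94.5 now, so the target offers 94.5, keeping 55.5.
Round 2 (the acquirer proposes): the target can get 55.5 next round, worth 0.81 × 55.5 = 44.955 now, so the acquirer offers 44.955, keeping 105.045.
Round 1 (the target proposes): the acquirer can get 105.045 next round, worth 0.63 × 105.045 = 66.17835 now, so the target offers 66.17835, keeping 83.82165.

83.82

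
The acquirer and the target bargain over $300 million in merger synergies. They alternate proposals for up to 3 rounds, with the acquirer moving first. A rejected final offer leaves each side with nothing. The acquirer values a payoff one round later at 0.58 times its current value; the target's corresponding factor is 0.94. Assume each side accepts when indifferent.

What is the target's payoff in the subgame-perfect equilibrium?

Round 3 (the acquirer proposes): rejection yields 0 for the target; the acquirer offers 0 and keeps 300.
Round 2 (the target proposes): the acquirer can get 300 next round, worth 0.58 × 300 = 174 now; the target offers that and keeps 126.
Round 1 (the acquirer proposes): the target can get 126 next round, worth 0.94 × 126 = 118.44 now, so the acquirer offers 118.44, keeping 181.56.

118.44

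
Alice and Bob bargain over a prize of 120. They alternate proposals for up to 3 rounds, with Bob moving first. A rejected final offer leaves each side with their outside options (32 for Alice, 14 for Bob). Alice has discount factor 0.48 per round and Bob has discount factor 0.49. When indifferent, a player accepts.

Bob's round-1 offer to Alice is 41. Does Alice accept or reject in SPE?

Round 3 (Bob proposes): Alice gets 32 if talks fail, so Bob offers 32 and keeps 88.
Round 2 (Alice proposes): Bob can get 88 next round, worth 0.49 × 88 = 43.12 now, so Alice offers 43.12, keeping 76.88.
So by rejecting in round 1, Alice gets 76.88 next round, worth 0.48 × 76.88 = 36.9024 now.
Offer 41 ≥ 36.9024, so Alice accepts.

Accept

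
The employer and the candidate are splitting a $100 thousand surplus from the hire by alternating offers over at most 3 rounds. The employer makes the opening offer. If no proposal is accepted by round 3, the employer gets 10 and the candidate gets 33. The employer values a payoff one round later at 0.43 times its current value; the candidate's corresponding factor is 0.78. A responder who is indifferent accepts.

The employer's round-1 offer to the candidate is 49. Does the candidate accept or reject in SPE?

Reject

Work out the candidate's continuation value if the offer is rejected.
Round 3 (the employer proposes): the candidate gets 33 if talks fail, so the employer offers 33 and keeps 67.
Round 2 (the candidate proposes): the employer can get 67 next round, worth 0.43 × 67 = 28.81 now; the candidate offers that and keeps 71.19.
So by rejecting in round 1, the candidate gets 71.19 next round, worth 0.78 × 71.19 = 55.5282 now.
Offer 49 < 55.5282, so the candidate rejects.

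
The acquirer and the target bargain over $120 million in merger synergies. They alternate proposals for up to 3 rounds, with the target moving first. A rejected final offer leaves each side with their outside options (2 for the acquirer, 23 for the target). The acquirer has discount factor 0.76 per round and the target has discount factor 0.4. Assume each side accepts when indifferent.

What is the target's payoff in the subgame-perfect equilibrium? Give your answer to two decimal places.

Round 3 (the target proposes): the acquirer gets 2 if talks fail, so the target offers 2 and keeps 118.
Round 2 (the acquirer proposes): the target can get 118 next round, worth 0.4 × 118 = 47.2 now. The acquirer offers 47.2 and keeps 120 − 47.2 = 72.8.
Round 1 (the target proposes): the acquirer can get 72.8 next round, worth 0.76 × 72.8 = 55.328 now. The target offers 55.328 and keeps 120 − 55.328 = 64.672.

64.67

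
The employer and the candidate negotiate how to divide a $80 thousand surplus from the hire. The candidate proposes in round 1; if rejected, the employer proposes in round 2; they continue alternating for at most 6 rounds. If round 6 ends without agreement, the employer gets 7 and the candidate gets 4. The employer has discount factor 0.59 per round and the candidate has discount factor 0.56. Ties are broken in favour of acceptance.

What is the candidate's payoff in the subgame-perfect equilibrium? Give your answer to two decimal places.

47.48

By backward induction:
Round 6 (the employer proposes): the candidate gets 4 if talks fail, so the employer offers 4 and keeps 76.
Round 5 (the candidate proposes): the employer can get 76 next round, worth 0.59 × 76 = 44.84 now; the candidate offers that and keeps 35.16.
Round 4 (the employer proposes): the candidate can get 35.16 next round, worth 0.56 × 35.16 = 19.6896 now; the employer offers that and keeps 60.3104.
Round 3 (the candidate proposes): the employer can get 60.3104 next round, worth 0.59 × 60.3104 = 35.583136 now. The candidate offers 35.583136 and keeps 80 − 35.583136 = 44.416864.
Round 2 (the employer proposes): the candidate can get 44.416864 next round, worth 0.56 × 44.416864 = 24.87344384 now, so the employer offers 24.87344384, keeping 55.12655616.
Round 1 (the candidate proposes): the employer can get 55.12655616 next round, worth 0.59 × 55.12655616 = 32.5246681344 now. The candidate offers 32.5246681344 and keeps 80 − 32.5246681344 = 47.4753318656.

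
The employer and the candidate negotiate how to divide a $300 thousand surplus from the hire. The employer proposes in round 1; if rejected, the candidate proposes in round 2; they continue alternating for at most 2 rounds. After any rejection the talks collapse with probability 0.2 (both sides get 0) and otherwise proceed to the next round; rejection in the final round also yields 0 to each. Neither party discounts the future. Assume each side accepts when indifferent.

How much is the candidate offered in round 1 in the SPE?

Round 2 (the candidate proposes): rejection yields 0 for the employer; the candidate offers 0 and keeps 300.
Round 1 (the employer proposes): rejecting gives the candidate an expected 0.8 × 300 = 240. The employer offers 240 and keeps 300 − 240 = 60.

240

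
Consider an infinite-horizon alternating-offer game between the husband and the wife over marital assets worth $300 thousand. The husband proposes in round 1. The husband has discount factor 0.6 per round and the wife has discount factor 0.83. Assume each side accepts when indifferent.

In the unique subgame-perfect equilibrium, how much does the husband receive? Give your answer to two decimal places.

Let x be the husband's share when the husband proposes and y be the wife's share when the wife proposes.
The wife accepts iff offered ≥ 0.83·y, so x = 300 − 0.83y. Symmetrically y = 300 − 0.6x.
Substituting: x = 300 − 0.83(300 − 0.6x), giving x(1 − 0.6·0.83) = 300(1 − 0.83).
So x = 300 × 0.17 / 0.502 ≈ 101.5936, and the wife receives 300 − x ≈ 198.4064.

101.59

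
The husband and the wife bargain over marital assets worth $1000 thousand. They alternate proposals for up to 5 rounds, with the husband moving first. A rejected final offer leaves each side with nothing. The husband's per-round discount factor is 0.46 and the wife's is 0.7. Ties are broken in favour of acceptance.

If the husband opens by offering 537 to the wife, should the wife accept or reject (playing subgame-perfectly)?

Work out the wife's continuation value if the offer is rejected.
Round 5 (the husband proposes): rejection yields 0 for the wife; the husband offers 0 and keeps 1000.
Round 4 (the wife proposes): the husband can get 1000 next round, worth 0.46 × 1000 = 460 now, so the wife offers 460, keeping 540.
Round 3 (the husband proposes): the wife can get 540 next round, worth 0.7 × 540 = 378 now. The husband offers 378 and keeps 1000 − 378 = 622.
Round 2 (the wife proposes): the husband can get 622 next round, worth 0.46 × 622 = 286.12 now, so the wife offers 286.12, keeping 713.88.
So by rejecting in round 1, the wife gets 713.88 next round, worth 0.7 × 713.88 = 499.716 now.
Offer 537 ≥ 499.716, so the wife accepts.

Accept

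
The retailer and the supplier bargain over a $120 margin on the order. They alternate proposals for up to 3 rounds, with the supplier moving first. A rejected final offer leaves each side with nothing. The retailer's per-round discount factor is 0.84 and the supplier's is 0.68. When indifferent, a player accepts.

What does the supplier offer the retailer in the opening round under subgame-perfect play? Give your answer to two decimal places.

32.26

Solve by backward induction from round 3.
Round 3 (the supplier proposes): rejection yields 0 for the retailer; the supplier offers 0 and keeps 120.
Round 2 (the retailer proposes): the supplier can get 120 next round, worth 0.68 × 120 = 81.6 now, so the retailer offers 81.6, keeping 38.4.
Round 1 (the supplier proposes): the retailer can get 38.4 next round, worth 0.84 × 38.4 = 32.256 now. The supplier offers 32.256 and keeps 120 − 32.256 = 87.744.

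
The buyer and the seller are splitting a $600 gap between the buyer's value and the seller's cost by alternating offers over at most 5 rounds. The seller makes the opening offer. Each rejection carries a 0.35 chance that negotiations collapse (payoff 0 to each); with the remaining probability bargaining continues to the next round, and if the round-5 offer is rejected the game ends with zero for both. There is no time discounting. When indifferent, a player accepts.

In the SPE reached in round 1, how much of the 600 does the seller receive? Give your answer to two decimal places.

405.83

By backward induction:
Round 5 (the seller proposes): the buyer will accept anything ≥ 0, so the seller offers 0 and keeps 600.
Round 4 (the buyer proposes): rejecting gives the seller an expected 0.65 × 600 = 390. The buyer offers 390 and keeps 600 − 390 = 210.
Round 3 (the seller proposes): rejecting gives the buyer an expected 0.65 × 210 = 136.5, so the seller offers 136.5, keeping 463.5.
Round 2 (the buyer proposes): rejecting gives the seller an expected 0.65 × 463.5 = 301.275, so the buyer offers 301.275, keeping 298.725.
Round 1 (the seller proposes): rejecting gives the buyer an expected 0.65 × 298.725 = 194.17125, so the seller offers 194.17125, keeping 405.82875.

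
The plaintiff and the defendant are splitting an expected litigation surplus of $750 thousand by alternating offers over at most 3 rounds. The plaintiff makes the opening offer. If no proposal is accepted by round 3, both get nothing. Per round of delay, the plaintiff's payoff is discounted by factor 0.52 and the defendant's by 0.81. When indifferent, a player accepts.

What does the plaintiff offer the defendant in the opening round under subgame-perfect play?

Round 3 (the plaintiff proposes): rejection yields 0 for the defendant; the plaintiff offers 0 and keeps 750.
Round 2 (the defendant proposes): the plaintiff can get 750 next round, worth 0.52 × 750 = 390 now, so the defendant offers 390, keeping 360.
Round 1 (the plaintiff proposes): the defendant can get 360 next round, worth 0.81 × 360 = 291.6 now. The plaintiff offers 291.6 and keeps 750 − 291.6 = 458.4.

291.6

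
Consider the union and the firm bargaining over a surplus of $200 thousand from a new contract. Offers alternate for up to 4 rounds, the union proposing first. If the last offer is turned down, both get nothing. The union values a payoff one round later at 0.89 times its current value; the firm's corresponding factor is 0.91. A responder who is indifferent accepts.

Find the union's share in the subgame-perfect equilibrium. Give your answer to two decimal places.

32.58

Round 4 (the firm proposes): rejection yields 0 for the union; the firm offers 0 and keeps 200.
Round 3 (the union proposes): the firm can get 200 next round, worth 0.91 × 200 = 182 now. The union offers 182 and keeps 200 − 182 = 18.
Round 2 (the firm proposes): the union can get 18 next round, worth 0.89 × 18 = 16.02 now, so the firm offers 16.02, keeping 183.98.
Round 1 (the union proposes): the firm can get 183.98 next round, worth 0.91 × 183.98 = 167.4218 now; the union offers that and keeps 32.5782.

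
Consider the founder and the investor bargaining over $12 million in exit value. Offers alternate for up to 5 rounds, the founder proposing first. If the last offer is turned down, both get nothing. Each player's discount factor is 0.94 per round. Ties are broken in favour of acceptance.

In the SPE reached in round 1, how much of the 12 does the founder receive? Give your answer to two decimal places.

By backward induction:
Round 5 (the founder proposes): rejection yields 0 for the investor; the founder offers 0 and keeps 12.
Round 4 (the investor proposes): the founder can get 12 next round, worth 0.94 × 12 = 11.28 now; the investor offers that and keeps 0.72.
Round 3 (the founder proposes): the investor can get 0.72 next round, worth 0.94 × 0.72 = 0.6768 now; the founder offers that and keeps 11.3232.
Round 2 (the investor proposes): the founder can get 11.3232 next round, worth 0.94 × 11.3232 = 10.643808 now. The investor offers 10.643808 and keeps 12 − 10.643808 = 1.356192.
Round 1 (the founder proposes): the investor can get 1.356192 next round, worth 0.94 × 1.356192 = 1.27482048 now, so the founder offers 1.27482048, keeping 10.72517952.

10.73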